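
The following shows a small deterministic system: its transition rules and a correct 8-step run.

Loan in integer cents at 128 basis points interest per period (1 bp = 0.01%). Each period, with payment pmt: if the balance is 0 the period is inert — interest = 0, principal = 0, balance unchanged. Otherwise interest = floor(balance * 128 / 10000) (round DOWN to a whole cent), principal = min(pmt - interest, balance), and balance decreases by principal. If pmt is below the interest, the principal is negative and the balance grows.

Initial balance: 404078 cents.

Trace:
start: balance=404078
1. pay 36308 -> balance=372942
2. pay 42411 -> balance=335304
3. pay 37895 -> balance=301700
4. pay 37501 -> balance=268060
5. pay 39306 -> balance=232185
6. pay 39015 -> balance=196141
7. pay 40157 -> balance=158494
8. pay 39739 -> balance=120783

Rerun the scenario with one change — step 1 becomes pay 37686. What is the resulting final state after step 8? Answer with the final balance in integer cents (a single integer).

(re-executing from step 1 with the substitution; state before step 1: balance=404078)
1. pay 37686 -> balance=371564
2. pay 42411 -> balance=333909
3. pay 37895 -> balance=300288
4. pay 37501 -> balance=266630
5. pay 39306 -> balance=230736
6. pay 39015 -> balance=194674
7. pay 40157 -> balance=157008
8. pay 39739 -> balance=119278

119278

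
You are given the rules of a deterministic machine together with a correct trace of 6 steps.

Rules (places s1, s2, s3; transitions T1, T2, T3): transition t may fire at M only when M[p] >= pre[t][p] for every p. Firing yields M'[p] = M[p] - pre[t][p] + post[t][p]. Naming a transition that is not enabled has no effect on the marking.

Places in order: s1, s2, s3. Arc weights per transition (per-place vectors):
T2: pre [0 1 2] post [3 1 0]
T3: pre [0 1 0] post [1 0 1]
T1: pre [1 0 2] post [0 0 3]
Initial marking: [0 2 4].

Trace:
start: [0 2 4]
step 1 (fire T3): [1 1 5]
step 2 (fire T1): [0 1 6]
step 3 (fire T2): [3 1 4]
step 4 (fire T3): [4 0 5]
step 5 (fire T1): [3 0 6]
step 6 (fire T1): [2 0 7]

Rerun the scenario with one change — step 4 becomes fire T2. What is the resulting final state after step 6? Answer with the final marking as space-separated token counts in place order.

(re-executing from step 4 with the substitution; state before step 4: [3 1 4])
step 4 (fire T2): [6 1 2]
step 5 (fire T1): [5 1 3]
step 6 (fire T1): [4 1 4]

4 1 4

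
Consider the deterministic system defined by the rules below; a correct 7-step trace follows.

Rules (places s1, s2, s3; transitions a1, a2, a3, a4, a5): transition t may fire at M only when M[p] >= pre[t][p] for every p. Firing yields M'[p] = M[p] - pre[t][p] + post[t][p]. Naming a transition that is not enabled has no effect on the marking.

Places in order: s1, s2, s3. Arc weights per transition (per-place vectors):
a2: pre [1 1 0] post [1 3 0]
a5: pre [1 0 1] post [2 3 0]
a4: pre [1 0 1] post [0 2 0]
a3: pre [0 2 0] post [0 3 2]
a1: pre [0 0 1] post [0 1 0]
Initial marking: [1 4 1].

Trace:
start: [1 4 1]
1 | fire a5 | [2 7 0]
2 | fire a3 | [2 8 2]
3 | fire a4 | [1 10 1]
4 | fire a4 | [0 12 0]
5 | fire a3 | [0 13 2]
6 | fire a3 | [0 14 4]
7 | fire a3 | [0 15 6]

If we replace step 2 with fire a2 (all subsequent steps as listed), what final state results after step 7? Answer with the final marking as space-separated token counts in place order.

2 12 6

(re-executing from step 2 with the substitution; state before step 2: [2 7 0])
2 | fire a2 | [2 9 0]
3 | fire a4 | [2 9 0]
4 | fire a4 | [2 9 0]
5 | fire a3 | [2 10 2]
6 | fire a3 | [2 11 4]
7 | fire a3 | [2 12 6]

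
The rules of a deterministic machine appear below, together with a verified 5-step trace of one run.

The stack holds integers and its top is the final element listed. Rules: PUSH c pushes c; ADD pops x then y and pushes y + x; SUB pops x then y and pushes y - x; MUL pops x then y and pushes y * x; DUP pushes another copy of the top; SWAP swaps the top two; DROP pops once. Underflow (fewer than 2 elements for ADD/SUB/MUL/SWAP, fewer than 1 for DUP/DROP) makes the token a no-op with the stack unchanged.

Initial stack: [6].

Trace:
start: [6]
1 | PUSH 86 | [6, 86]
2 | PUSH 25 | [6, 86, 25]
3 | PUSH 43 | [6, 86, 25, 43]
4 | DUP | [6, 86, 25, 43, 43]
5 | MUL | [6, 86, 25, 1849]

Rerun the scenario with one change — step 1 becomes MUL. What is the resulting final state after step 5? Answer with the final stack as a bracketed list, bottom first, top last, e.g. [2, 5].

(re-executing from step 1 with the substitution; state before step 1: [6])
1 | MUL | [6]
2 | PUSH 25 | [6, 25]
3 | PUSH 43 | [6, 25, 43]
4 | DUP | [6, 25, 43, 43]
5 | MUL | [6, 25, 1849]

[6, 25, 1849]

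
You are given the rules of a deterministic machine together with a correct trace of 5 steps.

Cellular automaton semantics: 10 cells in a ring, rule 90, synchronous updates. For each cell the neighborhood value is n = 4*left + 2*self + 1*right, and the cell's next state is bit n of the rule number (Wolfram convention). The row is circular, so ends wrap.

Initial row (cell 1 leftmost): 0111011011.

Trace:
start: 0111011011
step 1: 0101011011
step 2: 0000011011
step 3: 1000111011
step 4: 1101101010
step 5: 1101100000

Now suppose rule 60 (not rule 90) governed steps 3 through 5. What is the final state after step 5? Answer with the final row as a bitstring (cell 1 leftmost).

(re-executing steps 3..5 under rule 60; state before step 3: 0000011011)
step 3: 1000010110
step 4: 1100011101
step 5: 0010010011

0010010011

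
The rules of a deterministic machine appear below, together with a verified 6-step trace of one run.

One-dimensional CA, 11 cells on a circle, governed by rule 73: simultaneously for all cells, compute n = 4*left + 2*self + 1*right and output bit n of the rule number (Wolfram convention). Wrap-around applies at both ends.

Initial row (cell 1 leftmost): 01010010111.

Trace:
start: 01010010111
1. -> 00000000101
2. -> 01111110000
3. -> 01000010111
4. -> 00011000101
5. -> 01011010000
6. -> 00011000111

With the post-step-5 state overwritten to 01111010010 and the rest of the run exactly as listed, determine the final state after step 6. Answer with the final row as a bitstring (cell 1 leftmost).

01001000000

state after step 5 := 01111010010
6. -> 01001000000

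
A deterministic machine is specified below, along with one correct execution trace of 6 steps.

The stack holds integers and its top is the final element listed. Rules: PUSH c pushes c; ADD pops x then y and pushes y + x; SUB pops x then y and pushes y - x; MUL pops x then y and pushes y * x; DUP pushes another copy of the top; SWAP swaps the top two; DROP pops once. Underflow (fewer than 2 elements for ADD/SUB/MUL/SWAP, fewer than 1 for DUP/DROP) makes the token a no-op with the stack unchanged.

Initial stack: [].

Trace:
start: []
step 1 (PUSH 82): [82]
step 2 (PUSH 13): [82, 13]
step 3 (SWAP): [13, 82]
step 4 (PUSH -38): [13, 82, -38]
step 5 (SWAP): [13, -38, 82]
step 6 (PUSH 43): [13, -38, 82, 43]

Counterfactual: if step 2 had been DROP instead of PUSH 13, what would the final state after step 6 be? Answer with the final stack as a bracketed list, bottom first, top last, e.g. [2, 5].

[-38, 43]

(re-executing from step 2 with the substitution; state before step 2: [82])
step 2 (DROP): []
step 3 (SWAP): []
step 4 (PUSH -38): [-38]
step 5 (SWAP): [-38]
step 6 (PUSH 43): [-38, 43]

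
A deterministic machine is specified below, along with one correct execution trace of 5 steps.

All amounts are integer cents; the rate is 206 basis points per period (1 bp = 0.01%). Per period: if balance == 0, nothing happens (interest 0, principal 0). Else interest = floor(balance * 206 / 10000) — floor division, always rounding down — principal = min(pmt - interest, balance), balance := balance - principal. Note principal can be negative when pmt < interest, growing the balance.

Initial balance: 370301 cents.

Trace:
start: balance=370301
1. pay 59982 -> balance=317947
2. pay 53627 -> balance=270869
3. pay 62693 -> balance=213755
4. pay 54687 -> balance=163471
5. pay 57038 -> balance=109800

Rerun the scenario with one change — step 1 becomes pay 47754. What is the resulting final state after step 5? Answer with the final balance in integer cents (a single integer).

123067

(re-executing from step 1 with the substitution; state before step 1: balance=370301)
1. pay 47754 -> balance=330175
2. pay 53627 -> balance=283349
3. pay 62693 -> balance=226492
4. pay 54687 -> balance=176470
5. pay 57038 -> balance=123067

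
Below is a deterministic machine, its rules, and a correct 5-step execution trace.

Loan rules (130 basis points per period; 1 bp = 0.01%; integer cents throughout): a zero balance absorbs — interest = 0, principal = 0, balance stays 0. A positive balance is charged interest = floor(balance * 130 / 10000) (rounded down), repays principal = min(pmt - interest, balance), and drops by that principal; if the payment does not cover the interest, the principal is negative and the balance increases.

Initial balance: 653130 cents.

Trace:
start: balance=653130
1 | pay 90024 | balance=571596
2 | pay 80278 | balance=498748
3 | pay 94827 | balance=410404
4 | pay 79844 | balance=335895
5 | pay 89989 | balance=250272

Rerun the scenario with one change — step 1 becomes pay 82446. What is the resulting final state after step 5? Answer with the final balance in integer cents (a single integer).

(re-executing from step 1 with the substitution; state before step 1: balance=653130)
1 | pay 82446 | balance=579174
2 | pay 80278 | balance=506425
3 | pay 94827 | balance=418181
4 | pay 79844 | balance=343773
5 | pay 89989 | balance=258253

258253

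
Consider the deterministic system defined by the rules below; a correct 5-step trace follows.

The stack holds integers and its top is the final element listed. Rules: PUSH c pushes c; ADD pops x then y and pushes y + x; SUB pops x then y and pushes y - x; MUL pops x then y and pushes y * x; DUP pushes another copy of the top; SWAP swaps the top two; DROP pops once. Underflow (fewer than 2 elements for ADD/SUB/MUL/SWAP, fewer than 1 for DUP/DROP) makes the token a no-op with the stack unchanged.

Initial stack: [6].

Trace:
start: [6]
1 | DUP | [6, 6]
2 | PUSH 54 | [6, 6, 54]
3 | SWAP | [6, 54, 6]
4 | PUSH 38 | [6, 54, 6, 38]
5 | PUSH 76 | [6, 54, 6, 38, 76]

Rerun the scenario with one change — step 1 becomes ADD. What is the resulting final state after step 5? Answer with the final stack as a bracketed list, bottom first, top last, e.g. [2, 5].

[54, 6, 38, 76]

(re-executing from step 1 with the substitution; state before step 1: [6])
1 | ADD | [6]
2 | PUSH 54 | [6, 54]
3 | SWAP | [54, 6]
4 | PUSH 38 | [54, 6, 38]
5 | PUSH 76 | [54, 6, 38, 76]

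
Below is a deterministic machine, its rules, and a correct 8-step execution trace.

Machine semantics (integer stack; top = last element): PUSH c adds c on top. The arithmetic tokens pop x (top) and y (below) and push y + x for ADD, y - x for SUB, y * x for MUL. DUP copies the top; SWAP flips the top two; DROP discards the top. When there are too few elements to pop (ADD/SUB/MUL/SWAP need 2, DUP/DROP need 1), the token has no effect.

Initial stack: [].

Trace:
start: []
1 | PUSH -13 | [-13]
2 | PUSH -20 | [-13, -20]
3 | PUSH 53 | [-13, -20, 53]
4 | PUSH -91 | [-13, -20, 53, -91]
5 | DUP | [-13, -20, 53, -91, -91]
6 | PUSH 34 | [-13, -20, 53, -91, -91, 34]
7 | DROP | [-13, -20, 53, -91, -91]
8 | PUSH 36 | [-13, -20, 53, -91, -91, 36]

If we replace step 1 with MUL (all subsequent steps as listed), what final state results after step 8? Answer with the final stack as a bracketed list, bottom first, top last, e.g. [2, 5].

(re-executing from step 1 with the substitution; state before step 1: [])
1 | MUL | []
2 | PUSH -20 | [-20]
3 | PUSH 53 | [-20, 53]
4 | PUSH -91 | [-20, 53, -91]
5 | DUP | [-20, 53, -91, -91]
6 | PUSH 34 | [-20, 53, -91, -91, 34]
7 | DROP | [-20, 53, -91, -91]
8 | PUSH 36 | [-20, 53, -91, -91, 36]

[-20, 53, -91, -91, 36]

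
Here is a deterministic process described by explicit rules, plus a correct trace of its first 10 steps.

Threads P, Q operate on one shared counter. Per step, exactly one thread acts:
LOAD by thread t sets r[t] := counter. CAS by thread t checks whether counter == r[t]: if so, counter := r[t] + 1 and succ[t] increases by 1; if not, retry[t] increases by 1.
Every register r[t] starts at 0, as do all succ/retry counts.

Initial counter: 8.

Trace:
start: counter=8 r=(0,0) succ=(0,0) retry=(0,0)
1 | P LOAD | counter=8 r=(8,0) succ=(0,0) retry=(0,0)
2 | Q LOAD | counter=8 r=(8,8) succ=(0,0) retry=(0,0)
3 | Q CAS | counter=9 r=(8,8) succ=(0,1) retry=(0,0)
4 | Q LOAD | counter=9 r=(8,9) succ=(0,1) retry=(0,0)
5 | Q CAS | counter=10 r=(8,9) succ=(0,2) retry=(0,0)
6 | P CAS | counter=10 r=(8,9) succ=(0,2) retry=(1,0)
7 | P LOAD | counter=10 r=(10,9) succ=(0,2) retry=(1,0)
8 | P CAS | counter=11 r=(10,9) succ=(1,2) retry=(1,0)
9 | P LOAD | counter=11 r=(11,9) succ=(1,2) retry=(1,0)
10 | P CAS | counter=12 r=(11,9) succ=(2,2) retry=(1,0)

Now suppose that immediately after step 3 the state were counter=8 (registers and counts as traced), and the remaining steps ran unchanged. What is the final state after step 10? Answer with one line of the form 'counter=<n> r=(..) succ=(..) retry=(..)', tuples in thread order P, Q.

state after step 3 := counter=8 r=(8,8) succ=(0,1) retry=(0,0)
4 | Q LOAD | counter=8 r=(8,8) succ=(0,1) retry=(0,0)
5 | Q CAS | counter=9 r=(8,8) succ=(0,2) retry=(0,0)
6 | P CAS | counter=9 r=(8,8) succ=(0,2) retry=(1,0)
7 | P LOAD | counter=9 r=(9,8) succ=(0,2) retry=(1,0)
8 | P CAS | counter=10 r=(9,8) succ=(1,2) retry=(1,0)
9 | P LOAD | counter=10 r=(10,8) succ=(1,2) retry=(1,0)
10 | P CAS | counter=11 r=(10,8) succ=(2,2) retry=(1,0)

counter=11 r=(10,8) succ=(2,2) retry=(1,0)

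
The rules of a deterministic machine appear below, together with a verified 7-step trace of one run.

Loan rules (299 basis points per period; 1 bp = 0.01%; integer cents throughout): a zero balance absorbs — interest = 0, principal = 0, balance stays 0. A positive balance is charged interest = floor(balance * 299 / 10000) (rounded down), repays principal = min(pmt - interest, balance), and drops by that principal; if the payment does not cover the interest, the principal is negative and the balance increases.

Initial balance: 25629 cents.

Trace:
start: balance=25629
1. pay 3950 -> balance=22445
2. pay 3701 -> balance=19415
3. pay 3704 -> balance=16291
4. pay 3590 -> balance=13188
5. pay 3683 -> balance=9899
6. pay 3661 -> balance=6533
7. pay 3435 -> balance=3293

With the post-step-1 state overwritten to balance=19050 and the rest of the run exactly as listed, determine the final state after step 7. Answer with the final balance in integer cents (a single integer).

0

state after step 1 := balance=19050
2. pay 3701 -> balance=15918
3. pay 3704 -> balance=12689
4. pay 3590 -> balance=9478
5. pay 3683 -> balance=6078
6. pay 3661 -> balance=2598
7. pay 3435 -> balance=0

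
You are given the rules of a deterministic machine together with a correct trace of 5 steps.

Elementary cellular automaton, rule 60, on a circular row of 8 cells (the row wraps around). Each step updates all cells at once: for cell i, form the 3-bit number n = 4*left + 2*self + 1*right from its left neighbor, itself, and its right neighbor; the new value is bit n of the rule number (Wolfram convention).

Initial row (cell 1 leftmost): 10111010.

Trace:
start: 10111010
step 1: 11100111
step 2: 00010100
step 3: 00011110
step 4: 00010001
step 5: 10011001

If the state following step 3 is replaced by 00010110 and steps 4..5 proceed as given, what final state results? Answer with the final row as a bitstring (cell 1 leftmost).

10010011

state after step 3 := 00010110
step 4: 00011101
step 5: 10010011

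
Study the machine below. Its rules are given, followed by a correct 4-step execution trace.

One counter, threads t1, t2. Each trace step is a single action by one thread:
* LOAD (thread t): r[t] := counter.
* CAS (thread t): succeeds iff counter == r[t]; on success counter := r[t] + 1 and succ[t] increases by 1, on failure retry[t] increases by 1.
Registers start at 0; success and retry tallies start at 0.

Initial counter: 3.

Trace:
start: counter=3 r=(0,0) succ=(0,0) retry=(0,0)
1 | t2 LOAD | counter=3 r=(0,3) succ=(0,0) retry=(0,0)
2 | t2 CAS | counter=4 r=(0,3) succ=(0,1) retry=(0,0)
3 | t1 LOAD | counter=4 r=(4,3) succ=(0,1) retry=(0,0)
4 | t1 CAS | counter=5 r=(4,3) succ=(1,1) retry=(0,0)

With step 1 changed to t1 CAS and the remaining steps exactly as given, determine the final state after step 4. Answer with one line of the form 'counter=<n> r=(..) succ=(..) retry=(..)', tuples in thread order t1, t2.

(re-executing from step 1 with the substitution; state before step 1: counter=3 r=(0,0) succ=(0,0) retry=(0,0))
1 | t1 CAS | counter=3 r=(0,0) succ=(0,0) retry=(1,0)
2 | t2 CAS | counter=3 r=(0,0) succ=(0,0) retry=(1,1)
3 | t1 LOAD | counter=3 r=(3,0) succ=(0,0) retry=(1,1)
4 | t1 CAS | counter=4 r=(3,0) succ=(1,0) retry=(1,1)

counter=4 r=(3,0) succ=(1,0) retry=(1,1)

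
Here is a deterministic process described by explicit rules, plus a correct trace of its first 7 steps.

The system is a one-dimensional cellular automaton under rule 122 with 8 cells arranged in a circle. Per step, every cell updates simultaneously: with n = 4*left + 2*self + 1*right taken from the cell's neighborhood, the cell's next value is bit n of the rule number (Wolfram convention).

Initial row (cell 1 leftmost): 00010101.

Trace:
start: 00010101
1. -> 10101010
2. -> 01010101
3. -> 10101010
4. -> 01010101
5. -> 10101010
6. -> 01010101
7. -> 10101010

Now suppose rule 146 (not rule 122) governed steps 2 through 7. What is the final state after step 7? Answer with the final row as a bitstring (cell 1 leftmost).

(re-executing steps 2..7 under rule 146; state before step 2: 10101010)
2. -> 00000000
3. -> 00000000
4. -> 00000000
5. -> 00000000
6. -> 00000000
7. -> 00000000

00000000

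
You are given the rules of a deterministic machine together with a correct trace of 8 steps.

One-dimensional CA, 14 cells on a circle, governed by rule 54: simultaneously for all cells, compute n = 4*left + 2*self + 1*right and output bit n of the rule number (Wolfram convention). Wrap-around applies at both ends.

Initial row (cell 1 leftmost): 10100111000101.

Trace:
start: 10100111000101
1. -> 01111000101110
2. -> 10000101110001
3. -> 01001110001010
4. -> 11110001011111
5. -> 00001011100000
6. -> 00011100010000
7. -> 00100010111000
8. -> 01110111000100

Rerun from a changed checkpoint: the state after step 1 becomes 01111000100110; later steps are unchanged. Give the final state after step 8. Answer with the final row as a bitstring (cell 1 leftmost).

state after step 1 := 01111000100110
2. -> 10000101111001
3. -> 01001110000110
4. -> 11110001001001
5. -> 00001011111110
6. -> 00011100000001
7. -> 10100010000011
8. -> 01110111000100

01110111000100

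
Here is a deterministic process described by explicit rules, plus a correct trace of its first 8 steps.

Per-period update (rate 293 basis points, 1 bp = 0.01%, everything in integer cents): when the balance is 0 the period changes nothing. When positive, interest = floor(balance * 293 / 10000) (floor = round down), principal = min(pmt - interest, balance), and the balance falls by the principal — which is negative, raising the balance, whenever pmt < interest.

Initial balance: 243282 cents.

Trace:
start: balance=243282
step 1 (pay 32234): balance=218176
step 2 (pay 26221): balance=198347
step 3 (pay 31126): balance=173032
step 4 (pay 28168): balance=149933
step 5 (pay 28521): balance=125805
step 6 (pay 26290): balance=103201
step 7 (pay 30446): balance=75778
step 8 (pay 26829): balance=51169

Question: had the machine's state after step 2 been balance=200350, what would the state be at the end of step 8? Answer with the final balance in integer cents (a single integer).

state after step 2 := balance=200350
step 3 (pay 31126): balance=175094
step 4 (pay 28168): balance=152056
step 5 (pay 28521): balance=127990
step 6 (pay 26290): balance=105450
step 7 (pay 30446): balance=78093
step 8 (pay 26829): balance=53552

53552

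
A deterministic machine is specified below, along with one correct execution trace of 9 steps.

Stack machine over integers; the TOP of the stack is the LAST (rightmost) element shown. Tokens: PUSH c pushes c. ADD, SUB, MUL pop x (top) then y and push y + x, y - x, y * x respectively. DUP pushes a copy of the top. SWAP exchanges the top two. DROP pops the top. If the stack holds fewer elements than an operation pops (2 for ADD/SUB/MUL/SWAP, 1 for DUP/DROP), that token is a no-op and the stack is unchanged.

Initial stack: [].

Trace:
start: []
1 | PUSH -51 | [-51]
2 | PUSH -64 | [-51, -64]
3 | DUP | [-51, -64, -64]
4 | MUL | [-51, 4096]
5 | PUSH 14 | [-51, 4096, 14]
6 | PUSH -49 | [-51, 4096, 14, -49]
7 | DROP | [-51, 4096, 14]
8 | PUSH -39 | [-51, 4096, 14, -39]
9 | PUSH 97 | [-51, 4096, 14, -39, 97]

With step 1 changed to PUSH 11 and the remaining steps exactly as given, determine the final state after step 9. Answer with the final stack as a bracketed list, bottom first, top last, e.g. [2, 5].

[11, 4096, 14, -39, 97]

(re-executing from step 1 with the substitution; state before step 1: [])
1 | PUSH 11 | [11]
2 | PUSH -64 | [11, -64]
3 | DUP | [11, -64, -64]
4 | MUL | [11, 4096]
5 | PUSH 14 | [11, 4096, 14]
6 | PUSH -49 | [11, 4096, 14, -49]
7 | DROP | [11, 4096, 14]
8 | PUSH -39 | [11, 4096, 14, -39]
9 | PUSH 97 | [11, 4096, 14, -39, 97]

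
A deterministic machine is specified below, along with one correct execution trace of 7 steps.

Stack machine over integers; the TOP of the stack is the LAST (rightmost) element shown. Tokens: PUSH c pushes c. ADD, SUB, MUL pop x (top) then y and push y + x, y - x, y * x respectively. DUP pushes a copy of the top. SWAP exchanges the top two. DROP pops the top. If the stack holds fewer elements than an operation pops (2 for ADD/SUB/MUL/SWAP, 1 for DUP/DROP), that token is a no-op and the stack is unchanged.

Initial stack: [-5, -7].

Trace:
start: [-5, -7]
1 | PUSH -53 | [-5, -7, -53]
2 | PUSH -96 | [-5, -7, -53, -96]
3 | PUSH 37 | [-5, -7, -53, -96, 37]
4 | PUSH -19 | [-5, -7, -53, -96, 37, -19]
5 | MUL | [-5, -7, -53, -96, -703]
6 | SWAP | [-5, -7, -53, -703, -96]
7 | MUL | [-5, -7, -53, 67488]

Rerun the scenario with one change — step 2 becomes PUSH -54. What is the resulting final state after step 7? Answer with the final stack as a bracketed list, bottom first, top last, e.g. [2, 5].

[-5, -7, -53, 37962]

(re-executing from step 2 with the substitution; state before step 2: [-5, -7, -53])
2 | PUSH -54 | [-5, -7, -53, -54]
3 | PUSH 37 | [-5, -7, -53, -54, 37]
4 | PUSH -19 | [-5, -7, -53, -54, 37, -19]
5 | MUL | [-5, -7, -53, -54, -703]
6 | SWAP | [-5, -7, -53, -703, -54]
7 | MUL | [-5, -7, -53, 37962]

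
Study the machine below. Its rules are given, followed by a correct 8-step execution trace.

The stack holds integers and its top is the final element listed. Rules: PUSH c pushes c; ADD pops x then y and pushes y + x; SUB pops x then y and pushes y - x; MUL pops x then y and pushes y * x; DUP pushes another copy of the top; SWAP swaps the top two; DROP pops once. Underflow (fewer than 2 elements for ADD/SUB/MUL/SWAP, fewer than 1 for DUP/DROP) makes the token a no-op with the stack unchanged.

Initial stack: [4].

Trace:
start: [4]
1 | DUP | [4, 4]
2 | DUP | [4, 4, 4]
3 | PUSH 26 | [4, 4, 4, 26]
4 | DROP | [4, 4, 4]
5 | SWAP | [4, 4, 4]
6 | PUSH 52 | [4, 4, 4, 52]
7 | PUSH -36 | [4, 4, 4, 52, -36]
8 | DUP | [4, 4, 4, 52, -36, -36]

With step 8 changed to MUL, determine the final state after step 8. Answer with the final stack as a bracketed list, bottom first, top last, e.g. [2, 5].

(re-executing from step 8 with the substitution; state before step 8: [4, 4, 4, 52, -36])
8 | MUL | [4, 4, 4, -1872]

[4, 4, 4, -1872]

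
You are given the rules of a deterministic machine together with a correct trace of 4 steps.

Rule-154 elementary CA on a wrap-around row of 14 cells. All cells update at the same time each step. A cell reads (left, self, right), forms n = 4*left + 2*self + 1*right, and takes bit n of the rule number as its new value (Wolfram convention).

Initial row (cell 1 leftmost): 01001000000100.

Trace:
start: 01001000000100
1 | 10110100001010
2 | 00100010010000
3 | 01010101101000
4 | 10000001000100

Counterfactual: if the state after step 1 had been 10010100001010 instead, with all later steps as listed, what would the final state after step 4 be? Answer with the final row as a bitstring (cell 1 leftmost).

10000001000101

state after step 1 := 10010100001010
2 | 01100010010000
3 | 11010101101000
4 | 10000001000101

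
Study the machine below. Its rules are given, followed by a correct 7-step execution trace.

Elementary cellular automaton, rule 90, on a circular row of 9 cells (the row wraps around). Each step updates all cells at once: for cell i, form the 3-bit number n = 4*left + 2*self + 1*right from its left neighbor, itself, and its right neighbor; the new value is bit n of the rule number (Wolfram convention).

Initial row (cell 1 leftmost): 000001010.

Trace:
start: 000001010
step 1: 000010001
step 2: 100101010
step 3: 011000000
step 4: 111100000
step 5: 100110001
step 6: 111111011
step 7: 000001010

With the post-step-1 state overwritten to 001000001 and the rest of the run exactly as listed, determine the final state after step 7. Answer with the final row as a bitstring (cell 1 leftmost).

111010101

state after step 1 := 001000001
step 2: 110100010
step 3: 110010100
step 4: 111100011
step 5: 000110110
step 6: 001110111
step 7: 111010101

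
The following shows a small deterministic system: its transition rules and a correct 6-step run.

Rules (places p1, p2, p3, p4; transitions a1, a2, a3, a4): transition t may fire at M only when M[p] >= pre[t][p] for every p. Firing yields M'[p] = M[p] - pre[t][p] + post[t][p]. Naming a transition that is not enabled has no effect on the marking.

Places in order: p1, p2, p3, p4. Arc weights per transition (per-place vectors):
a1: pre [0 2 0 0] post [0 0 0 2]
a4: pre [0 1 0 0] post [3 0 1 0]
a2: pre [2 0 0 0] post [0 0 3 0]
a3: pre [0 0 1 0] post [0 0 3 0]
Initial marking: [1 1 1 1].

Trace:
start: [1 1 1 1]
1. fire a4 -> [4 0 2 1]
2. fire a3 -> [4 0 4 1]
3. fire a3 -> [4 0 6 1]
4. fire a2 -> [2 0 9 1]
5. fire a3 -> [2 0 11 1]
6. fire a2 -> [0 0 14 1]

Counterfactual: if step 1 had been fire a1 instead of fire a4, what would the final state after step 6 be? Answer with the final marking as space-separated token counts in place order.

(re-executing from step 1 with the substitution; state before step 1: [1 1 1 1])
1. fire a1 -> [1 1 1 1]
2. fire a3 -> [1 1 3 1]
3. fire a3 -> [1 1 5 1]
4. fire a2 -> [1 1 5 1]
5. fire a3 -> [1 1 7 1]
6. fire a2 -> [1 1 7 1]

1 1 7 1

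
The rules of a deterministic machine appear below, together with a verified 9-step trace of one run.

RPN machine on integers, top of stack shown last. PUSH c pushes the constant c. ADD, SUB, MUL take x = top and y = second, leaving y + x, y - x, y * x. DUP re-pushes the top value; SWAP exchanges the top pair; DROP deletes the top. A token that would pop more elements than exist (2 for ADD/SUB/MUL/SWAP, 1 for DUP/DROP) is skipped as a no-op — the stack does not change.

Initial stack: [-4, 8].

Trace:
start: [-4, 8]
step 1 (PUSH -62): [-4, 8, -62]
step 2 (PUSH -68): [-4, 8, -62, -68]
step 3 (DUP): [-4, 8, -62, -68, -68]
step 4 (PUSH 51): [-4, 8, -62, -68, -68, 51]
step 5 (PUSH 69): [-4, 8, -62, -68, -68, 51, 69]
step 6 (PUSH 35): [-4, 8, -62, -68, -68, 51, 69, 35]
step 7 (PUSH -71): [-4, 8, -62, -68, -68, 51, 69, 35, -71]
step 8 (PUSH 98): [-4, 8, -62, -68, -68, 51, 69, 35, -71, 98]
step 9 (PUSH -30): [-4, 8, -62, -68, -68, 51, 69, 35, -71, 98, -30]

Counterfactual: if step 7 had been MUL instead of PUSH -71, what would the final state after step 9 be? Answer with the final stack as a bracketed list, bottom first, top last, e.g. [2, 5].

(re-executing from step 7 with the substitution; state before step 7: [-4, 8, -62, -68, -68, 51, 69, 35])
step 7 (MUL): [-4, 8, -62, -68, -68, 51, 2415]
step 8 (PUSH 98): [-4, 8, -62, -68, -68, 51, 2415, 98]
step 9 (PUSH -30): [-4, 8, -62, -68, -68, 51, 2415, 98, -30]

[-4, 8, -62, -68, -68, 51, 2415, 98, -30]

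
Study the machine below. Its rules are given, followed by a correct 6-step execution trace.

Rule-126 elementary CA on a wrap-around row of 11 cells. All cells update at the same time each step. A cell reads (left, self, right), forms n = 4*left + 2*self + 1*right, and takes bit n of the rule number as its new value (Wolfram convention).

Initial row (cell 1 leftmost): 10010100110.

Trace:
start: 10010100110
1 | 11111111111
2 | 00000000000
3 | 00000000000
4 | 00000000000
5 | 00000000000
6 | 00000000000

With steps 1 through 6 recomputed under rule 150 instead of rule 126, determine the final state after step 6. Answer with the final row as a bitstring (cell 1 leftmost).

(re-executing steps 1..6 under rule 150; state before step 1: 10010100110)
1 | 11110111000
2 | 01100010101
3 | 00010110101
4 | 10110000101
5 | 00001001100
6 | 00011110010

00011110010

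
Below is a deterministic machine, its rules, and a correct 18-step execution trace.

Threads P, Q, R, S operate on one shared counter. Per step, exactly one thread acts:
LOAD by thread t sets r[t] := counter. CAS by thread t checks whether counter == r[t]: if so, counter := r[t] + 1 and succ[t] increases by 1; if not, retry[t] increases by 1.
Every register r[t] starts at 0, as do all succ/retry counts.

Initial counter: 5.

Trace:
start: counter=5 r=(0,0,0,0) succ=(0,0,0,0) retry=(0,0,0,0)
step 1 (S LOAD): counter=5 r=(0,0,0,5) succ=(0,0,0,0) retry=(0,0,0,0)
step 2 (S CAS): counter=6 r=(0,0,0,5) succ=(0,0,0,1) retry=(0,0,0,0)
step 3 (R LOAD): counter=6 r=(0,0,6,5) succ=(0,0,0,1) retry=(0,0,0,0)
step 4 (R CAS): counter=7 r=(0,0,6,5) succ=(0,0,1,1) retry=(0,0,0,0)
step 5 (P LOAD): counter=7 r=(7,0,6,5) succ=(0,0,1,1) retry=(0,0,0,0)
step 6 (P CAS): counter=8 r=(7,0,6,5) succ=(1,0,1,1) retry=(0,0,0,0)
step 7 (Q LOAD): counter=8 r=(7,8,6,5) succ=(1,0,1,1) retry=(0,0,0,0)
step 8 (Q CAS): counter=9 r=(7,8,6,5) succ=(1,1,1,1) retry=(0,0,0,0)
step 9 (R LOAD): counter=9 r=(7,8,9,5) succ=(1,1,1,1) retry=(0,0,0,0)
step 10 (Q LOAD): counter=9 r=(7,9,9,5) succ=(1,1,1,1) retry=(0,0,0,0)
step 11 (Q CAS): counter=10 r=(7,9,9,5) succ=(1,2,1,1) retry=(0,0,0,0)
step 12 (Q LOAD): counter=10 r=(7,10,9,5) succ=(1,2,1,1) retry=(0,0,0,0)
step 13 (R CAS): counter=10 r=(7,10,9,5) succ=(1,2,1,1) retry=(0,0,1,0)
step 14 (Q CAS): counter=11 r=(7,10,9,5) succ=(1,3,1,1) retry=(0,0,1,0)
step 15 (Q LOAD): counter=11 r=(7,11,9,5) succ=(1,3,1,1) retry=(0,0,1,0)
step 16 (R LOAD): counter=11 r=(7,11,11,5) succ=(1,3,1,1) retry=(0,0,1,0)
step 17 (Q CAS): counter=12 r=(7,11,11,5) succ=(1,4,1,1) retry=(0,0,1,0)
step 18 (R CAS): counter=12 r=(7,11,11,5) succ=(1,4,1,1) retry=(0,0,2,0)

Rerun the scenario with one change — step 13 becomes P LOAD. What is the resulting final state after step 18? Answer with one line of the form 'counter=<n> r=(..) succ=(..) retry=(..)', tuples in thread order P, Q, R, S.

counter=12 r=(10,11,11,5) succ=(1,4,1,1) retry=(0,0,1,0)

(re-executing from step 13 with the substitution; state before step 13: counter=10 r=(7,10,9,5) succ=(1,2,1,1) retry=(0,0,0,0))
step 13 (P LOAD): counter=10 r=(10,10,9,5) succ=(1,2,1,1) retry=(0,0,0,0)
step 14 (Q CAS): counter=11 r=(10,10,9,5) succ=(1,3,1,1) retry=(0,0,0,0)
step 15 (Q LOAD): counter=11 r=(10,11,9,5) succ=(1,3,1,1) retry=(0,0,0,0)
step 16 (R LOAD): counter=11 r=(10,11,11,5) succ=(1,3,1,1) retry=(0,0,0,0)
step 17 (Q CAS): counter=12 r=(10,11,11,5) succ=(1,4,1,1) retry=(0,0,0,0)
step 18 (R CAS): counter=12 r=(10,11,11,5) succ=(1,4,1,1) retry=(0,0,1,0)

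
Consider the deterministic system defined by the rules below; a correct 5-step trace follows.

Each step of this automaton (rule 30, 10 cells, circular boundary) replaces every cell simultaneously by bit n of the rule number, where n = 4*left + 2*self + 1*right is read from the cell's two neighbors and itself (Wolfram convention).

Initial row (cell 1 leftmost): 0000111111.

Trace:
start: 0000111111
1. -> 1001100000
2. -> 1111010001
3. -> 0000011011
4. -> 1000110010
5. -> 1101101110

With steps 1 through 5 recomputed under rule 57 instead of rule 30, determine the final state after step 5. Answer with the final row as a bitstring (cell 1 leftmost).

0101011010

(re-executing steps 1..5 under rule 57; state before step 1: 0000111111)
1. -> 1110100000
2. -> 1001011110
3. -> 0100110001
4. -> 1010101100
5. -> 0101011010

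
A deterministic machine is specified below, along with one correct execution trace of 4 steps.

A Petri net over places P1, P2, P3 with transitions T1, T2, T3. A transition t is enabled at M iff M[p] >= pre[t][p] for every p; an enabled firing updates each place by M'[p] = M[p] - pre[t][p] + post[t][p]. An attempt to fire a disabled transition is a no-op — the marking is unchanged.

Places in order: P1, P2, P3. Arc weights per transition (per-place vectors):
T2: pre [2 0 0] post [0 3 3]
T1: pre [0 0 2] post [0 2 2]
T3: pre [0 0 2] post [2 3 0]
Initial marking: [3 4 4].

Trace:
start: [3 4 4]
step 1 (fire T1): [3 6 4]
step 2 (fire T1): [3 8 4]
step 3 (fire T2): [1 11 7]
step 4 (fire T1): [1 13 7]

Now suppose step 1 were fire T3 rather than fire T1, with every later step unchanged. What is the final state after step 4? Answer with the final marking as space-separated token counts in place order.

3 14 5

(re-executing from step 1 with the substitution; state before step 1: [3 4 4])
step 1 (fire T3): [5 7 2]
step 2 (fire T1): [5 9 2]
step 3 (fire T2): [3 12 5]
step 4 (fire T1): [3 14 5]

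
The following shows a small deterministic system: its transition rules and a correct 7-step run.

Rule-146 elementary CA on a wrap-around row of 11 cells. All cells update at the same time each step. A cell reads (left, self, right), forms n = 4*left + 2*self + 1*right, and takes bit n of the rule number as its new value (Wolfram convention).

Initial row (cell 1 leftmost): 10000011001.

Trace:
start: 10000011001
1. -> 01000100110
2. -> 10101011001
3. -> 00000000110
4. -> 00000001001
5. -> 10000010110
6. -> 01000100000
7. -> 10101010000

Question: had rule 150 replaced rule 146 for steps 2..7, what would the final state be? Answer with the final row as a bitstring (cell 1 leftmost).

11000111001

(re-executing steps 2..7 under rule 150; state before step 2: 01000100110)
2. -> 11101111001
3. -> 11000110110
4. -> 00101000000
5. -> 01101100000
6. -> 10000010000
7. -> 11000111001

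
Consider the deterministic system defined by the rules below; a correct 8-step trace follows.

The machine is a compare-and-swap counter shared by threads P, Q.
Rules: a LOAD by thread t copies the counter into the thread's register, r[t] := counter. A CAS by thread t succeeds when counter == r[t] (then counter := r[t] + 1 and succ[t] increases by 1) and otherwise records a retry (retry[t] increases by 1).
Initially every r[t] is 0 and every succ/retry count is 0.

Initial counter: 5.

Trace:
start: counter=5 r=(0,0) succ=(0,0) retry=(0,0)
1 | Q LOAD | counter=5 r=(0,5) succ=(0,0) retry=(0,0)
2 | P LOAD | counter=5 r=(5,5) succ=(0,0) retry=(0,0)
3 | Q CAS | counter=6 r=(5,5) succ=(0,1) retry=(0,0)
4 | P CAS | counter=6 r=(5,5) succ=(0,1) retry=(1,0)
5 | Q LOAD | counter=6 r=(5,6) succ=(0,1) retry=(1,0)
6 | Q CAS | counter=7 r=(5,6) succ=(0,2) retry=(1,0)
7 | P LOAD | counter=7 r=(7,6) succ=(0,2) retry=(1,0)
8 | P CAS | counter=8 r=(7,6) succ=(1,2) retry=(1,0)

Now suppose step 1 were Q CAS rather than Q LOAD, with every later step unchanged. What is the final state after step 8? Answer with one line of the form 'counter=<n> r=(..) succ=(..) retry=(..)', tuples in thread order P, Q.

counter=8 r=(7,6) succ=(2,1) retry=(0,2)

(re-executing from step 1 with the substitution; state before step 1: counter=5 r=(0,0) succ=(0,0) retry=(0,0))
1 | Q CAS | counter=5 r=(0,0) succ=(0,0) retry=(0,1)
2 | P LOAD | counter=5 r=(5,0) succ=(0,0) retry=(0,1)
3 | Q CAS | counter=5 r=(5,0) succ=(0,0) retry=(0,2)
4 | P CAS | counter=6 r=(5,0) succ=(1,0) retry=(0,2)
5 | Q LOAD | counter=6 r=(5,6) succ=(1,0) retry=(0,2)
6 | Q CAS | counter=7 r=(5,6) succ=(1,1) retry=(0,2)
7 | P LOAD | counter=7 r=(7,6) succ=(1,1) retry=(0,2)
8 | P CAS | counter=8 r=(7,6) succ=(2,1) retry=(0,2)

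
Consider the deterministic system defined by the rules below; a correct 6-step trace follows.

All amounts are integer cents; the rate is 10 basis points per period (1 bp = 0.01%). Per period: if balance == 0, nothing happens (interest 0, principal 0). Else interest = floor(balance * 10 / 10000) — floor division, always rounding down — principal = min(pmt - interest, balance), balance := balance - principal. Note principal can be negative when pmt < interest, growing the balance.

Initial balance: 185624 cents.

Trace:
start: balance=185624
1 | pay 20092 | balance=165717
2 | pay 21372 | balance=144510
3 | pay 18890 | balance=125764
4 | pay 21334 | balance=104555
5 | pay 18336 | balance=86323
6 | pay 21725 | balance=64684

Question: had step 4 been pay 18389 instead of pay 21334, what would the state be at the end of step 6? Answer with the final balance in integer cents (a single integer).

(re-executing from step 4 with the substitution; state before step 4: balance=125764)
4 | pay 18389 | balance=107500
5 | pay 18336 | balance=89271
6 | pay 21725 | balance=67635

67635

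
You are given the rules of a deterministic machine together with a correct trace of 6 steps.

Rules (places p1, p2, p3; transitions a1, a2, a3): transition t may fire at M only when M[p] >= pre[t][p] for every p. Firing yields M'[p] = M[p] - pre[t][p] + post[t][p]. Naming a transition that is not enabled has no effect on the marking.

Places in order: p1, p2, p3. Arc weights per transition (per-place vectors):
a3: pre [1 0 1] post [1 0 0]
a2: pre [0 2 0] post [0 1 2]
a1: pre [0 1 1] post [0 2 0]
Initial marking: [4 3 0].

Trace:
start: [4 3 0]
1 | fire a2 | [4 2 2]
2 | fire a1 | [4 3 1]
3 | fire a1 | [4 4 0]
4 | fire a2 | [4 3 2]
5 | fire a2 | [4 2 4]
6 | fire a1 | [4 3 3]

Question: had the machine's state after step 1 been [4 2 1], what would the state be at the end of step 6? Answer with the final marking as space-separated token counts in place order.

state after step 1 := [4 2 1]
2 | fire a1 | [4 3 0]
3 | fire a1 | [4 3 0]
4 | fire a2 | [4 2 2]
5 | fire a2 | [4 1 4]
6 | fire a1 | [4 2 3]

4 2 3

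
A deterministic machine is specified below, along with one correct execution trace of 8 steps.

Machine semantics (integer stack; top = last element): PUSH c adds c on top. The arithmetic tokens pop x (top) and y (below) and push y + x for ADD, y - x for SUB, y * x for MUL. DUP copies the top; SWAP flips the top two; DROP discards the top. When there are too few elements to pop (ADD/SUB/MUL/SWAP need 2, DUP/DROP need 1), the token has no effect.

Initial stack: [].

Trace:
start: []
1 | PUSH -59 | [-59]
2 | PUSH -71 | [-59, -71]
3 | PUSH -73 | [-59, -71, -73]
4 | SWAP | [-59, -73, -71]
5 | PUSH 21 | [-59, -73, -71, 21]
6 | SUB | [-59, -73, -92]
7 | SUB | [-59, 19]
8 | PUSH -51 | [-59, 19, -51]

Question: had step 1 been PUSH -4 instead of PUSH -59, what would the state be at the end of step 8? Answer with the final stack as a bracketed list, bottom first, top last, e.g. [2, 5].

(re-executing from step 1 with the substitution; state before step 1: [])
1 | PUSH -4 | [-4]
2 | PUSH -71 | [-4, -71]
3 | PUSH -73 | [-4, -71, -73]
4 | SWAP | [-4, -73, -71]
5 | PUSH 21 | [-4, -73, -71, 21]
6 | SUB | [-4, -73, -92]
7 | SUB | [-4, 19]
8 | PUSH -51 | [-4, 19, -51]

[-4, 19, -51]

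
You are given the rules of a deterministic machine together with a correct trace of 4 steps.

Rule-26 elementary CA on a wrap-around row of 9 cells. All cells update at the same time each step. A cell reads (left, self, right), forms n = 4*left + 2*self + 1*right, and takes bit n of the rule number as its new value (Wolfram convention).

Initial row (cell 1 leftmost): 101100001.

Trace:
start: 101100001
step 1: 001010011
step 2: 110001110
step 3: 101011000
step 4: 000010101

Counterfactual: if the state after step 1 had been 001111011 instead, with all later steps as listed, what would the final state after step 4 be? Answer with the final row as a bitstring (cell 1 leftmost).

state after step 1 := 001111011
step 2: 111000010
step 3: 100100100
step 4: 011011011

011011011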